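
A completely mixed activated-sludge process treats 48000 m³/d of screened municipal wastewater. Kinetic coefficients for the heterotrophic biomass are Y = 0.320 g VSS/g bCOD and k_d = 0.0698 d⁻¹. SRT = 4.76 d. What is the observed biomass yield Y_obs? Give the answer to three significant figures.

Y_obs ≈ 0.240 g VSS/g bCOD

Y_obs = Y / (1 + k_d θ_c) = 0.320 / (1 + 0.0698 × 4.76) = 0.320 / 1.332 = 0.2402.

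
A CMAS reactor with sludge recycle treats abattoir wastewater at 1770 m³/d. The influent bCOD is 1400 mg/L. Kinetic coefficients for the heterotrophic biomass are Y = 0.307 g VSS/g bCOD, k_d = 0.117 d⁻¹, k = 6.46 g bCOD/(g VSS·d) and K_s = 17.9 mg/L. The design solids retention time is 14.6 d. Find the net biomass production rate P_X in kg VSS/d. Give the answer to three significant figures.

P_X ≈ 281 kg VSS/d

For a completely mixed reactor with recycle the Lawrence–McCarty relation gives S = K_s·(1 + k_d·θ_c) / [θ_c·(Y·k − k_d) − 1] = 17.9 × (1 + 0.117 × 14.6) / [14.6 × (0.307 × 6.46 − 0.117) − 1] = 48.48 / 26.25 = 1.847 mg/L.
The observed yield is Y_obs = Y/(1 + k_d·θ_c) = 0.307 / (1 + 0.117 × 14.6) = 0.307 / 2.708 = 0.1134 g VSS per g bCOD removed.
Q·(S₀ − S) = 1770 × (1400 − 1.85) × 10⁻³ = 2475 kg/d removed.
So the net sludge growth is P_X = 0.1134 × 2475 = 280.5 kg VSS/d.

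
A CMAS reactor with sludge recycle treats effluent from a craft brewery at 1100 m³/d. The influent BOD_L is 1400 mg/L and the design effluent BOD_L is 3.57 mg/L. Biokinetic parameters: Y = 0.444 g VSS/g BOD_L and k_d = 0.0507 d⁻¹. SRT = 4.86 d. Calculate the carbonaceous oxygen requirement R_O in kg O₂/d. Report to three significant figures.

R_O ≈ 759 kg O₂/d

Y_obs = Y / (1 + k_d θ_c) = 0.444 / (1 + 0.0507 × 4.86) = 0.444 / 1.246 = 0.3562.
ΔS = 1400 − 3.57 = 1396 mg/L, so the substrate removal rate is 1100 × 1396/1000 = 1536 kg BOD_L/d.
Biomass synthesised: P_X = Y_obs × 1536 = 547.2 kg VSS/d.
Carbonaceous O₂ demand = substrate oxidised − cell-mass equivalent = 1536 − 1.42 × 547.2 = 759.1 kg O₂/d.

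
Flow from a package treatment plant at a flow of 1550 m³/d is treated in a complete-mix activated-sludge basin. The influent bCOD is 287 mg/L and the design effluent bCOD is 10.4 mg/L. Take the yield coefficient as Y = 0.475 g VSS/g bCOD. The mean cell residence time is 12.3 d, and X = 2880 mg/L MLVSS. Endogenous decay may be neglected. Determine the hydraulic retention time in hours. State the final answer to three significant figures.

τ ≈ 13.5 h

Biomass mass balance (decay neglected): V·X = Y·Q·(S₀ − S)·θ_c, so V = 0.475 × 1550 × (287 − 10.4) × 12.3 / 2880 = 869.7 m³.
HRT = V/Q = 869.7 m³ / 1550 m³·d⁻¹ = 0.5611 d × 24 = 13.47 h.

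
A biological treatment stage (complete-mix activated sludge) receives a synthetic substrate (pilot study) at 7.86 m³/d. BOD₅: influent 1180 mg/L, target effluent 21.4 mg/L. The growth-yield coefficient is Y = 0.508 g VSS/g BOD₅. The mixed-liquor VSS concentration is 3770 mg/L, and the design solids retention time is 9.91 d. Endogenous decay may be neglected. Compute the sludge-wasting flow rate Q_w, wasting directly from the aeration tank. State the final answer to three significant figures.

V·X = Y·Q·ΔS·θ_c gives V = 0.508 × 7.86 × (1180 − 21.4) × 9.91 / 3770 = 12.16 m³.
Wasting from the aeration tank: Q_w = V / θ_c = 12.16 / 9.91 = 1.227 m³/d.

Q_w ≈ 1.23 m³/d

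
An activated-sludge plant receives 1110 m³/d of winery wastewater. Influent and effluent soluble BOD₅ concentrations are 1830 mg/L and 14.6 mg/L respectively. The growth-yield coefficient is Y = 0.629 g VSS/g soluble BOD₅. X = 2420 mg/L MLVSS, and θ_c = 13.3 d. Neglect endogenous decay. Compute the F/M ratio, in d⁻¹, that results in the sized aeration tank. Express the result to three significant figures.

V·X = Y·Q·ΔS·θ_c gives V = 0.629 × 1110 × (1830 − 14.6) × 13.3 / 2420 = 6966 m³.
F/M = applied load / biomass = Q·S₀/(V·X) = 1110 × 1830 / (6966 × 2420) = 0.1205 d⁻¹.

F/M ≈ 0.120 d⁻¹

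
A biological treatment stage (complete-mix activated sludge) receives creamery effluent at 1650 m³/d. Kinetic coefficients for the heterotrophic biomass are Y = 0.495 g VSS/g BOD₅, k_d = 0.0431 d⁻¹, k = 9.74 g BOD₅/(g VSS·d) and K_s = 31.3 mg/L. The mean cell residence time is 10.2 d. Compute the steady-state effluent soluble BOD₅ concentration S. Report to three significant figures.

S ≈ 0.944 mg/L

For a completely mixed reactor with recycle the Lawrence–McCarty relation gives S = K_s·(1 + k_d·θ_c) / [θ_c·(Y·k − k_d) − 1] = 31.3 × (1 + 0.0431 × 10.2) / [10.2 × (0.495 × 9.74 − 0.0431) − 1] = 45.06 / 47.74 = 0.9439 mg/L.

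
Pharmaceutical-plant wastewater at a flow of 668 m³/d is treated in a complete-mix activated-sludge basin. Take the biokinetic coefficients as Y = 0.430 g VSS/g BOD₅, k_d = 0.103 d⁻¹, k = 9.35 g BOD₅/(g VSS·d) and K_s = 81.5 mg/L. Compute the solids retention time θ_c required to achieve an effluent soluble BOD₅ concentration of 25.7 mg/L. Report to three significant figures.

From 1/θ_c = Y·k·S/(K_s + S) − k_d: Y·k·S/(K_s+S) = 0.430 × 9.35 × 25.7 / (81.5 + 25.7) = 0.9639 d⁻¹.
Then 1/θ_c = μ − k_d = 0.9639 − 0.103 = 0.8609 d⁻¹, giving θ_c = 1.162 d.

θ_c ≈ 1.16 d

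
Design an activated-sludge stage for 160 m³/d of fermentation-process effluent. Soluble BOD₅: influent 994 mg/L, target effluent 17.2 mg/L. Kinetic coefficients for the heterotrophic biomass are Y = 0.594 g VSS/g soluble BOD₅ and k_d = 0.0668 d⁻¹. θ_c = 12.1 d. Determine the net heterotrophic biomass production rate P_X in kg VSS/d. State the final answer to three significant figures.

P_X ≈ 51.3 kg VSS/d

The observed yield is Y_obs = Y/(1 + k_d·θ_c) = 0.594 / (1 + 0.0668 × 12.1) = 0.594 / 1.808 = 0.3285 g VSS per g soluble BOD₅ removed.
ΔS = 994 − 17.2 = 976.8 mg/L, so the substrate removal rate is 160 × 976.8/1000 = 156.3 kg soluble BOD₅/d.
Biomass produced: P_X = Y_obs·Q·ΔS = 0.3285 × 156.3 ≈ 51.34 kg VSS/d.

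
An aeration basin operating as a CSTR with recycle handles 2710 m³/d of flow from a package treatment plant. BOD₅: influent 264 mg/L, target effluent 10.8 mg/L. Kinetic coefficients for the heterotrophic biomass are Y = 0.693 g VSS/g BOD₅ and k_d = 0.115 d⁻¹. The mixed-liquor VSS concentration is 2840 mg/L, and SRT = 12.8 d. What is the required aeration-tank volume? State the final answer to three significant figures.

V ≈ 867 m³

Rearranging the biomass balance for a CMAS with decay, V = Y·Q·ΔS·θ_c / [X·(1+k_d θ_c)] = 0.693 × 2710 × (264 − 10.8) × 12.8 / [2840 × (1 + 0.115 × 12.8)] = 6.09×10^6 / 7020 = 867.0 m³.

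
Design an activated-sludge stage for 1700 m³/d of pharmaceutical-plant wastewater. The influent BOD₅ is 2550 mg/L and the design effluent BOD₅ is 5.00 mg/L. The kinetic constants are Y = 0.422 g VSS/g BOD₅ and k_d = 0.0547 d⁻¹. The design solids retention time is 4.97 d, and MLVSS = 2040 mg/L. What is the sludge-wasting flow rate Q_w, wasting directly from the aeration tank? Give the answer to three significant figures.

Q_w ≈ 704 m³/d

Rearranging the biomass balance for a CMAS with decay, V = Y·Q·ΔS·θ_c / [X·(1+k_d θ_c)] = 0.422 × 1700 × (2550 − 5.00) × 4.97 / [2040 × (1 + 0.0547 × 4.97)] = 9.07×10^6 / 2595 = 3497 m³.
With mixed-liquor wasting, θ_c = V/Q_w, so Q_w = V/θ_c = 3497/4.97 = 703.7 m³/d.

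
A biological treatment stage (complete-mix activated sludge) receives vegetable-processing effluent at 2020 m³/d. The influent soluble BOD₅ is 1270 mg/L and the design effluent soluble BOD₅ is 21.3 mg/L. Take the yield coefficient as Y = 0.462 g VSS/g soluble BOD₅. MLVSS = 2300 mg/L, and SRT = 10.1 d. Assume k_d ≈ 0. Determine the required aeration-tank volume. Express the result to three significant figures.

V ≈ 5120 m³

Biomass mass balance (decay neglected): V·X = Y·Q·(S₀ − S)·θ_c, so V = 0.462 × 2020 × (1270 − 21.3) × 10.1 / 2300 = 5117 m³.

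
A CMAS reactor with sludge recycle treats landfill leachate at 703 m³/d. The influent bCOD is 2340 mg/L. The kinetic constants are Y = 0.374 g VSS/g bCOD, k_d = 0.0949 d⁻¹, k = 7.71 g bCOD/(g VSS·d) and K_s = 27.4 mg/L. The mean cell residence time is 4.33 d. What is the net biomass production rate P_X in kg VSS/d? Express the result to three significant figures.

For a completely mixed reactor with recycle the Lawrence–McCarty relation gives S = K_s·(1 + k_d·θ_c) / [θ_c·(Y·k − k_d) − 1] = 27.4 × (1 + 0.0949 × 4.33) / [4.33 × (0.374 × 7.71 − 0.0949) − 1] = 38.66 / 11.07 = 3.491 mg/L.
The observed yield is Y_obs = Y/(1 + k_d·θ_c) = 0.374 / (1 + 0.0949 × 4.33) = 0.374 / 1.411 = 0.2651 g VSS per g bCOD removed.
Substrate removed = Q·(S₀ − S) = 703 m³/d × (2340 − 3.49) g/m³ = 1.64×10^6 g/d = 1643 kg/d.
So the net sludge growth is P_X = 0.2651 × 1643 = 435.4 kg VSS/d.

P_X ≈ 435 kg VSS/d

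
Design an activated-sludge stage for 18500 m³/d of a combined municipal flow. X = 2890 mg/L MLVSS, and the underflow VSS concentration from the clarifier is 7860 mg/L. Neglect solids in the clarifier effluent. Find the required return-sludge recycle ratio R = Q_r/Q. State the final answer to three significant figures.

R = Q_r/Q = X/(X_r − X) = 2890 / (7860 − 2890) = 0.5815.

R ≈ 0.581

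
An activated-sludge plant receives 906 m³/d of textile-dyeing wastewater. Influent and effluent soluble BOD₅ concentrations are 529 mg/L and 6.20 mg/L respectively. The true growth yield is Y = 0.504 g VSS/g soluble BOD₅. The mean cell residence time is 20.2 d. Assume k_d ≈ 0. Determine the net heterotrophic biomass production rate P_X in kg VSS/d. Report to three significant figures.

P_X ≈ 239 kg VSS/d

Since k_d ≈ 0, Y_obs = Y = 0.504 g VSS/g soluble BOD₅.
Mass of soluble BOD₅ removed per day: Q(S₀ − S) = 906 × 522.8 g/m³ = 473.7 kg/d.
Net biomass production P_X = Y_obs × Q·(S₀ − S) = 0.5040 × 473.7 = 238.7 kg VSS/d.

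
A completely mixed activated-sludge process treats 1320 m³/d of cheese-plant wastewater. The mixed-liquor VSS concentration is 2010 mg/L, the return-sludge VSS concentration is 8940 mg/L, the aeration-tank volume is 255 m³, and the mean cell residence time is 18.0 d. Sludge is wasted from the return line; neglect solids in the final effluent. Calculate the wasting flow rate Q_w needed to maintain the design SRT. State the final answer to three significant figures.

θ_c = V·X/(Q_w·X_r) when wasting from the recycle, so Q_w = V·X/(θ_c·X_r) = 255.0 × 2010 / (18.0 × 8940) = 3.185 m³/d.

Q_w ≈ 3.19 m³/d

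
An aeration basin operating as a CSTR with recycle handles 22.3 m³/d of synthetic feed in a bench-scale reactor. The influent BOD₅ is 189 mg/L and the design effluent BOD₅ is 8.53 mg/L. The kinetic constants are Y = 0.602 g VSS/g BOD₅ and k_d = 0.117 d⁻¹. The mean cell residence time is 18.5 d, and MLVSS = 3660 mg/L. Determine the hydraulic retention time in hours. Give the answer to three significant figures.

From the SRT design equation V = Y Q (S₀−S) θ_c / [X (1 + k_d θ_c)] = 0.602 × 22.3 × (189 − 8.53) × 18.5 / [3660 × (1 + 0.117 × 18.5)] = 4.48×10^4 / 11582 = 3.870 m³.
HRT = V/Q = 3.870 m³ / 22.3 m³·d⁻¹ = 0.1735 d × 24 = 4.165 h.

τ ≈ 4.16 h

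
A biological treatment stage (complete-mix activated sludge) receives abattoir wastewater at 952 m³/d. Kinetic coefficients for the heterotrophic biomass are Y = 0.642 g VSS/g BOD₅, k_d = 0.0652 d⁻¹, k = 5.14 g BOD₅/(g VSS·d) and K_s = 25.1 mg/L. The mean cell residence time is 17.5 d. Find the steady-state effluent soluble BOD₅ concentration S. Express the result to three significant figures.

From the Monod/SRT balance for a CMAS, S = K_s·(1+k_d θ_c)/[θ_c·(Y k − k_d) − 1] = 25.1 × (1 + 0.0652 × 17.5) / [17.5 × (0.642 × 5.14 − 0.0652) − 1] = 53.74 / 55.61 = 0.9664 mg/L.

S ≈ 0.966 mg/L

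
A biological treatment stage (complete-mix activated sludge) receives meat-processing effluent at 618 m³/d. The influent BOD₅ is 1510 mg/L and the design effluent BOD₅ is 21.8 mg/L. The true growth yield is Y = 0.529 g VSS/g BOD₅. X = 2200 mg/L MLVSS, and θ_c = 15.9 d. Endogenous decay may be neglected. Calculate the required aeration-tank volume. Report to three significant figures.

V ≈ 3520 m³

V·X = Y·Q·ΔS·θ_c gives V = 0.529 × 618 × (1510 − 21.8) × 15.9 / 2200 = 3516 m³.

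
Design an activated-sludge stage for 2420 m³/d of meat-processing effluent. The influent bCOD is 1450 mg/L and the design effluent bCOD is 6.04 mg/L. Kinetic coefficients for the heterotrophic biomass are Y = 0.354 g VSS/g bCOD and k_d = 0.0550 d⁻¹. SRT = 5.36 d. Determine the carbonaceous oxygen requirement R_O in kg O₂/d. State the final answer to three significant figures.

Observed yield with endogenous decay: Y_obs = Y / (1 + k_d·θ_c) = 0.354 / (1 + 0.0550 × 5.36) = 0.354 / 1.295 = 0.2734 g VSS/g bCOD.
Q·(S₀ − S) = 2420 × (1450 − 6.04) × 10⁻³ = 3494 kg/d removed.
P_X = Y_obs·Q·(S₀ − S) = 0.2734 × 3494 = 955.4 kg VSS/d.
R_O = Q·(S₀ − S) − 1.42·P_X = 3494 − 1.42 × 955.4 = 2138 kg O₂/d.

R_O ≈ 2140 kg O₂/d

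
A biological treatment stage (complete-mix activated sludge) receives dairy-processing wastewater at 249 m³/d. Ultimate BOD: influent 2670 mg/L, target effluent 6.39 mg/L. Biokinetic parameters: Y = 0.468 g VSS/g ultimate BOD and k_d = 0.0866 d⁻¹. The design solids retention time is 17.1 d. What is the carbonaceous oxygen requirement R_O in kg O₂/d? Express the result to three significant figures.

R_O ≈ 486 kg O₂/d

Correct the yield for decay: Y_obs = Y/(1 + k_d θ_c) = 0.468 / (1 + 0.0866 × 17.1) = 0.468 / 2.481 = 0.1886.
Mass of ultimate BOD removed per day: Q(S₀ − S) = 249 × 2664 g/m³ = 663.2 kg/d.
Biomass synthesised: P_X = Y_obs × 663.2 = 125.1 kg VSS/d.
R_O = Q·(S₀ − S) − 1.42·P_X = 663.2 − 1.42 × 125.1 = 485.6 kg O₂/d.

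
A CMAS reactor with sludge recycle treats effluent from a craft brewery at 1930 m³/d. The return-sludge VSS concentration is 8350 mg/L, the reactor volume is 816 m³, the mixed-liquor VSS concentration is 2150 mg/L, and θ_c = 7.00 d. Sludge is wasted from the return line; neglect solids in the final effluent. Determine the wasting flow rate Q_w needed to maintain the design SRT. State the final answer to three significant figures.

θ_c = V·X/(Q_w·X_r) when wasting from the recycle, so Q_w = V·X/(θ_c·X_r) = 816.0 × 2150 / (7.00 × 8350) = 30.02 m³/d.

Q_w ≈ 30.0 m³/d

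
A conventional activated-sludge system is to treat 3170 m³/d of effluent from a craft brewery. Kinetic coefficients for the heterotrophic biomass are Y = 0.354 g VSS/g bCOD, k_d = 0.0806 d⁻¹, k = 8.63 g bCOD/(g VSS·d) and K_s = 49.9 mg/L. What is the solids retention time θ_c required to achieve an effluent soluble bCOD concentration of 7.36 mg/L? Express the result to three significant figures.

θ_c ≈ 3.20 d

Specific growth rate at S = 7.36 mg/L: μ = YkS/(K_s+S) = 0.354·8.63·7.36/(49.9+7.36) = 0.3927 d⁻¹.
Then 1/θ_c = μ − k_d = 0.3927 − 0.0806 = 0.3121 d⁻¹, giving θ_c = 3.204 d.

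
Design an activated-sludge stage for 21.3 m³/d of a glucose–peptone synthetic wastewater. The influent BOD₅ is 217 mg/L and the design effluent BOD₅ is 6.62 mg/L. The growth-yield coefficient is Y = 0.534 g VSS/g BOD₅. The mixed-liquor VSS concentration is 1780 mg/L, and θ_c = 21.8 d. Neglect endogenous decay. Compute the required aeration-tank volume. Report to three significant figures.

With k_d = 0 the design equation reduces to V = Y Q (S₀−S) θ_c / X = 0.534 × 21.3 × (217 − 6.62) × 21.8 / 1780 = 29.31 m³.

V ≈ 29.3 m³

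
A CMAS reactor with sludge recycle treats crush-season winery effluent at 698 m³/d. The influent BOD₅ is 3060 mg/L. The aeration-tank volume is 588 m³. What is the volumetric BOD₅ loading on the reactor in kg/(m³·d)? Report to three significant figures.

Applied BOD₅ load per unit volume = Q·S₀/V = (698 × 3060/1000)/588.0 = 3.632 kg BOD₅·m⁻³·d⁻¹.

L_v ≈ 3.63 kg BOD₅/(m³·d)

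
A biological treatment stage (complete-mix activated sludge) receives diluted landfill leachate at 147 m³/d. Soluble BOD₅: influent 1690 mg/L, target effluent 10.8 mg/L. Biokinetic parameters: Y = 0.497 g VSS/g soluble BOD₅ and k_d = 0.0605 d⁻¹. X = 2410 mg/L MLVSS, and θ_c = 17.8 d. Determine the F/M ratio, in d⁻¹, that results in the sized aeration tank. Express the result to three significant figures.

Rearranging the biomass balance for a CMAS with decay, V = Y·Q·ΔS·θ_c / [X·(1+k_d θ_c)] = 0.497 × 147 × (1690 − 10.8) × 17.8 / [2410 × (1 + 0.0605 × 17.8)] = 2.18×10^6 / 5005 = 436.3 m³.
F/M = applied load / biomass = Q·S₀/(V·X) = 147 × 1690 / (436.3 × 2410) = 0.2363 d⁻¹.

F/M ≈ 0.236 d⁻¹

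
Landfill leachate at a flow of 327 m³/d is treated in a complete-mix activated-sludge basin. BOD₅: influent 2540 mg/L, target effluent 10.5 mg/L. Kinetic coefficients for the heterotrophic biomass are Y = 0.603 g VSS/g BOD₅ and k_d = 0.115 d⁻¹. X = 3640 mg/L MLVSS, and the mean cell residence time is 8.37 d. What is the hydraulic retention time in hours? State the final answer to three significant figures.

τ ≈ 42.9 h

From the SRT design equation V = Y Q (S₀−S) θ_c / [X (1 + k_d θ_c)] = 0.603 × 327 × (2540 − 10.5) × 8.37 / [3640 × (1 + 0.115 × 8.37)] = 4.17×10^6 / 7144 = 584.4 m³.
τ = V/Q = 584.4/327 = 1.787 d, or 42.89 h.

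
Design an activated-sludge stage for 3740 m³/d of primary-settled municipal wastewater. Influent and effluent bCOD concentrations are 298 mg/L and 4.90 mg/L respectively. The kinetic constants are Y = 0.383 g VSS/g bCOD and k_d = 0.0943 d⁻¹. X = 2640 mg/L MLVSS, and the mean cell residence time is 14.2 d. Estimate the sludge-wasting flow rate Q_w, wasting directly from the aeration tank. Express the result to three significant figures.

Q_w ≈ 68.0 m³/d

From the SRT design equation V = Y Q (S₀−S) θ_c / [X (1 + k_d θ_c)] = 0.383 × 3740 × (298 − 4.90) × 14.2 / [2640 × (1 + 0.0943 × 14.2)] = 5.96×10^6 / 6175 = 965.4 m³.
With mixed-liquor wasting, θ_c = V/Q_w, so Q_w = V/θ_c = 965.4/14.2 = 67.99 m³/d.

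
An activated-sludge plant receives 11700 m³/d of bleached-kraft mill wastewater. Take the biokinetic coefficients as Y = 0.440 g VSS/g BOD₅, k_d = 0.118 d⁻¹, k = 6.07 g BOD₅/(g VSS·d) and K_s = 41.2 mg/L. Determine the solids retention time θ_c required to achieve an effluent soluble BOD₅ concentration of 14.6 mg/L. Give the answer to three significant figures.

Specific growth rate at S = 14.6 mg/L: μ = YkS/(K_s+S) = 0.440·6.07·14.6/(41.2+14.6) = 0.6988 d⁻¹.
Then 1/θ_c = μ − k_d = 0.6988 − 0.118 = 0.5808 d⁻¹, giving θ_c = 1.722 d.

θ_c ≈ 1.72 d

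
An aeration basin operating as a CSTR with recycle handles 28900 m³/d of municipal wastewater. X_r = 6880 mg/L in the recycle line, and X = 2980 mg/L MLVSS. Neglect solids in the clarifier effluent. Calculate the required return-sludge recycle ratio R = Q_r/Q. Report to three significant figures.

Solids balance on the clarifier gives (1+R)X = R·X_r, so R = X/(X_r − X) = 2980 / (6880 − 2980) = 0.7641.

R ≈ 0.764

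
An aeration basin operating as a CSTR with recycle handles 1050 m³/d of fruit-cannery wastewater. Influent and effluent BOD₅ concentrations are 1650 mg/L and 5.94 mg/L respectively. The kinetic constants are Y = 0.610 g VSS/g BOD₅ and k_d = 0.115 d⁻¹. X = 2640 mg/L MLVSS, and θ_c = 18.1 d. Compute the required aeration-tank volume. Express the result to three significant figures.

Steady-state biomass mass balance: V·X·(1 + k_d·θ_c) = Y·Q·(S₀ − S)·θ_c, so V = 0.610 × 1050 × (1650 − 5.94) × 18.1 / [2640 × (1 + 0.115 × 18.1)] = 1.91×10^7 / 8135 = 2343 m³.

V ≈ 2340 m³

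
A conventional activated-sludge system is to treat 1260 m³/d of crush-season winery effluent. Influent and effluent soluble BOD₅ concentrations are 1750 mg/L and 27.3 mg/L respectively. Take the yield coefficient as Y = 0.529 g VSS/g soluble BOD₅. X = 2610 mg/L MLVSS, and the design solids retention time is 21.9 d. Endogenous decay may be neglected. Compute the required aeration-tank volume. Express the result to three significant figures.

V·X = Y·Q·ΔS·θ_c gives V = 0.529 × 1260 × (1750 − 27.3) × 21.9 / 2610 = 9635 m³.

V ≈ 9630 m³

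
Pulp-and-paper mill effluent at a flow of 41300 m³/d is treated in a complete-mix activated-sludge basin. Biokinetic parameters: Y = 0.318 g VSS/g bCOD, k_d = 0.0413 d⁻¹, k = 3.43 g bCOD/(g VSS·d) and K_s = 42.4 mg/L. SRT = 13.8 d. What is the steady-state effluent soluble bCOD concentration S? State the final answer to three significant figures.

For a completely mixed reactor with recycle the Lawrence–McCarty relation gives S = K_s·(1 + k_d·θ_c) / [θ_c·(Y·k − k_d) − 1] = 42.4 × (1 + 0.0413 × 13.8) / [13.8 × (0.318 × 3.43 − 0.0413) − 1] = 66.57 / 13.48 = 4.937 mg/L.

S ≈ 4.94 mg/L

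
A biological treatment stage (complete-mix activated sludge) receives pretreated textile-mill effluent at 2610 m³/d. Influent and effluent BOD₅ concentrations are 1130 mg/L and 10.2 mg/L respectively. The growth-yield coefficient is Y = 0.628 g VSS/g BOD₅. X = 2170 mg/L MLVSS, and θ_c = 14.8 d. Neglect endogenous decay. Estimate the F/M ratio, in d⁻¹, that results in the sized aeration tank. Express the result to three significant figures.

F/M ≈ 0.109 d⁻¹

With k_d = 0 the design equation reduces to V = Y Q (S₀−S) θ_c / X = 0.628 × 2610 × (1130 − 10.2) × 14.8 / 2170 = 12518 m³.
Food-to-microorganism ratio F/M = Q S₀ / (V X) = 2610 × 1130 / (12518 × 2170) = 0.1086 d⁻¹.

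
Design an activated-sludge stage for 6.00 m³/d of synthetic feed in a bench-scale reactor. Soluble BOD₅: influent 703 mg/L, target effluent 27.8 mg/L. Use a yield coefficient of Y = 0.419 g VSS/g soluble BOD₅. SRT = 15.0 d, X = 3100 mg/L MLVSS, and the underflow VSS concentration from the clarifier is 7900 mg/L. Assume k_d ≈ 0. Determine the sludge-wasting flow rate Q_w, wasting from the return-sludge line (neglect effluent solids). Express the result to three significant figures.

Q_w ≈ 0.215 m³/d

Biomass mass balance (decay neglected): V·X = Y·Q·(S₀ − S)·θ_c, so V = 0.419 × 6.00 × (703 − 27.8) × 15.0 / 3100 = 8.213 m³.
Wasting from the return line (neglecting effluent solids): Q_w = V·X / (θ_c·X_r) = 8.213 × 3100 / (15.0 × 7900) = 0.2149 m³/d.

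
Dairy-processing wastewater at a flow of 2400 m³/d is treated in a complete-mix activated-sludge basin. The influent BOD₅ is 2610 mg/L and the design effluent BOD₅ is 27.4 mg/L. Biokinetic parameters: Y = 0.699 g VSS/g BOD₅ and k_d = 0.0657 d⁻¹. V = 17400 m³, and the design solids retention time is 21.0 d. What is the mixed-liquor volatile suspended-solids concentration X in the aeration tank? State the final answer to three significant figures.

Solving the biomass balance for X: X = Y Q (S₀−S) θ_c / [V (1+k_d θ_c)] = 0.699 × 2400 × (2610 − 27.4) × 21.0 / [17400 × (1 + 0.0657 × 21.0)] = 2197 mg/L.

X ≈ 2200 mg/L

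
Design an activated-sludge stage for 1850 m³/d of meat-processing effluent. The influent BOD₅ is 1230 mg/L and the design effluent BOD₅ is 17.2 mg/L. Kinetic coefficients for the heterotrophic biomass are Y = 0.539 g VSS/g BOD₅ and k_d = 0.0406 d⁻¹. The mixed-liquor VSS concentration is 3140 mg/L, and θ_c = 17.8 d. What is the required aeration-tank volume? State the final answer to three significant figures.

Steady-state biomass mass balance: V·X·(1 + k_d·θ_c) = Y·Q·(S₀ − S)·θ_c, so V = 0.539 × 1850 × (1230 − 17.2) × 17.8 / [3140 × (1 + 0.0406 × 17.8)] = 2.15×10^7 / 5409 = 3980 m³.

V ≈ 3980 m³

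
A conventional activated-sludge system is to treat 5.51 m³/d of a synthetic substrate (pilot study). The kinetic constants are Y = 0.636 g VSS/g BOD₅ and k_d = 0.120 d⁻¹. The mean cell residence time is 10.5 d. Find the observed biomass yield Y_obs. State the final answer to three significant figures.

Y_obs ≈ 0.281 g VSS/g BOD₅

Y_obs = Y / (1 + k_d θ_c) = 0.636 / (1 + 0.120 × 10.5) = 0.636 / 2.260 = 0.2814.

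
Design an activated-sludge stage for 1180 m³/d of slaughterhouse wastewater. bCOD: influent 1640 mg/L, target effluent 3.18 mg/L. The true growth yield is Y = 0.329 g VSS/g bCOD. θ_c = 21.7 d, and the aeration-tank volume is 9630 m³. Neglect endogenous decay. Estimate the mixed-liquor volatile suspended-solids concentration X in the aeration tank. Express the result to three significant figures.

X ≈ 1430 mg/L

X = Y·Q·ΔS·θ_c / V = 0.329 × 1180 × (1640 − 3.18) × 21.7 / 9630 = 1432 mg/L.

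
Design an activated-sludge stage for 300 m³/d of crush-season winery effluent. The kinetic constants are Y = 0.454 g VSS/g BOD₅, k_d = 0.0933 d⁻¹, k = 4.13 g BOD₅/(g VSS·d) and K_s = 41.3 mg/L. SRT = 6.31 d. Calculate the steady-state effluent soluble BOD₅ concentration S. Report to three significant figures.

From the Monod/SRT balance for a CMAS, S = K_s·(1+k_d θ_c)/[θ_c·(Y k − k_d) − 1] = 41.3 × (1 + 0.0933 × 6.31) / [6.31 × (0.454 × 4.13 − 0.0933) − 1] = 65.61 / 10.24 = 6.406 mg/L.

S ≈ 6.41 mg/L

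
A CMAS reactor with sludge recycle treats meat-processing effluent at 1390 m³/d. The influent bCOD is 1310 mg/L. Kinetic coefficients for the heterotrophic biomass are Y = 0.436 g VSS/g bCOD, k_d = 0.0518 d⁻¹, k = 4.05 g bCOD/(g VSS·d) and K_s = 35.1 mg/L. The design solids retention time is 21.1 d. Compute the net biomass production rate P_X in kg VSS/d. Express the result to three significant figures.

P_X ≈ 379 kg VSS/d

Effluent substrate depends only on kinetics and SRT: S = K_s(1 + k_d θ_c) / [θ_c(Yk − k_d) − 1] = 35.1 × (1 + 0.0518 × 21.1) / [21.1 × (0.436 × 4.05 − 0.0518) − 1] = 73.46 / 35.17 = 2.089 mg/L.
Correct the yield for decay: Y_obs = Y/(1 + k_d θ_c) = 0.436 / (1 + 0.0518 × 21.1) = 0.436 / 2.093 = 0.2083.
Q·(S₀ − S) = 1390 × (1310 − 2.09) × 10⁻³ = 1818 kg/d removed.
P_X = Y_obs · Q(S₀ − S) = 0.2083 × 1818 = 378.7 kg VSS/d.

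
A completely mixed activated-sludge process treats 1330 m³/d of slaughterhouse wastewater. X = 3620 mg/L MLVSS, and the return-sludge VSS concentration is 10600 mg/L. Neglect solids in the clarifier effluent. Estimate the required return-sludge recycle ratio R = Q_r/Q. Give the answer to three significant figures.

Mass balance around the secondary clarifier (neglecting effluent solids): R = X / (X_r − X) = 3620 / (10600 − 3620) = 0.5186.

R ≈ 0.519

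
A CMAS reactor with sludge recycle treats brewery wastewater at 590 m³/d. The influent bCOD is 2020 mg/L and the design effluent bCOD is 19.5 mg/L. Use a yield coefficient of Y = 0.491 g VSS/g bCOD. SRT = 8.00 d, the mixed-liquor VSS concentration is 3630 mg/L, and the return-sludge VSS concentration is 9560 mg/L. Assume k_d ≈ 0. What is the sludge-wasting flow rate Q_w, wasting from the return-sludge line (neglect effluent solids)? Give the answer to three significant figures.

V·X = Y·Q·ΔS·θ_c gives V = 0.491 × 590 × (2020 − 19.5) × 8.00 / 3630 = 1277 m³.
θ_c = V·X/(Q_w·X_r) when wasting from the recycle, so Q_w = V·X/(θ_c·X_r) = 1277 × 3630 / (8.00 × 9560) = 60.62 m³/d.

Q_w ≈ 60.6 m³/d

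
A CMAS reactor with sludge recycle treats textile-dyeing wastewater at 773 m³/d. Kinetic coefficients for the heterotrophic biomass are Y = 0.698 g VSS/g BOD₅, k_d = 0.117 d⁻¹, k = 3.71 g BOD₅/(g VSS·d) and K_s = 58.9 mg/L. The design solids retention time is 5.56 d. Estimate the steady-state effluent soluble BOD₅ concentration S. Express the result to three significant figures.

S ≈ 7.63 mg/L

Effluent substrate depends only on kinetics and SRT: S = K_s(1 + k_d θ_c) / [θ_c(Yk − k_d) − 1] = 58.9 × (1 + 0.117 × 5.56) / [5.56 × (0.698 × 3.71 − 0.117) − 1] = 97.22 / 12.75 = 7.626 mg/L.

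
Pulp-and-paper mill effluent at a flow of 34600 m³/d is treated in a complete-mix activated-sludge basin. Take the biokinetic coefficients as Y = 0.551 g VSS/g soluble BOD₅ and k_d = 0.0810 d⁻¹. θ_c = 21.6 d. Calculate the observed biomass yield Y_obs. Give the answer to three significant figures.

Y_obs ≈ 0.200 g VSS/g soluble BOD₅

The observed yield is Y_obs = Y/(1 + k_d·θ_c) = 0.551 / (1 + 0.0810 × 21.6) = 0.551 / 2.750 = 0.2004 g VSS per g soluble BOD₅ removed.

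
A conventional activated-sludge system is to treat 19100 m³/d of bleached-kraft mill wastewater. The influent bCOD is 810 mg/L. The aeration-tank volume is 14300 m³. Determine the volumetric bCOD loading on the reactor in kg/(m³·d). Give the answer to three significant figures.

Applied bCOD load per unit volume = Q·S₀/V = (19100 × 810/1000)/14300 = 1.082 kg bCOD·m⁻³·d⁻¹.

L_v ≈ 1.08 kg bCOD/(m³·d)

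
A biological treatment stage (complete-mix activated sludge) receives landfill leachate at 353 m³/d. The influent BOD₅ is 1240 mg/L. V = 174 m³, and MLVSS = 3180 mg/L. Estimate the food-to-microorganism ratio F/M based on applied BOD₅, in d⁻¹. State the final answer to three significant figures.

F/M ≈ 0.791 d⁻¹

Food-to-microorganism ratio F/M = Q S₀ / (V X) = 353 × 1240 / (174.0 × 3180) = 0.7911 d⁻¹.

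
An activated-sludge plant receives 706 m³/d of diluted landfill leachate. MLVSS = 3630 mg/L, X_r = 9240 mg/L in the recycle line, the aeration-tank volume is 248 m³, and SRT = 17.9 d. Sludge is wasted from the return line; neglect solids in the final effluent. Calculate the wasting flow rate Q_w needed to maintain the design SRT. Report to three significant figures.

θ_c = V·X/(Q_w·X_r) when wasting from the recycle, so Q_w = V·X/(θ_c·X_r) = 248.0 × 3630 / (17.9 × 9240) = 5.443 m³/d.

Q_w ≈ 5.44 m³/d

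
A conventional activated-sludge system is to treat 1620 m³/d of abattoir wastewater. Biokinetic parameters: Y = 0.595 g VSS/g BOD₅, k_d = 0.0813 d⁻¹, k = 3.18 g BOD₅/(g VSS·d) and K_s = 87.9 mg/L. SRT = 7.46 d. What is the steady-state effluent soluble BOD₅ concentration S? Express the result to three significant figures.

S ≈ 11.3 mg/L

From the Monod/SRT balance for a CMAS, S = K_s·(1+k_d θ_c)/[θ_c·(Y k − k_d) − 1] = 87.9 × (1 + 0.0813 × 7.46) / [7.46 × (0.595 × 3.18 − 0.0813) − 1] = 141.2 / 12.51 = 11.29 mg/L.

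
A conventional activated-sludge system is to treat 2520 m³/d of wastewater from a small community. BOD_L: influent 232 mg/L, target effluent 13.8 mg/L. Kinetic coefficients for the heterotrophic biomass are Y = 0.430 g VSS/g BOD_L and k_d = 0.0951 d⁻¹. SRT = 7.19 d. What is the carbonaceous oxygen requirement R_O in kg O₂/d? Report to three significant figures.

Observed yield with endogenous decay: Y_obs = Y / (1 + k_d·θ_c) = 0.430 / (1 + 0.0951 × 7.19) = 0.430 / 1.684 = 0.2554 g VSS/g BOD_L.
Q·(S₀ − S) = 2520 × (232 − 13.8) × 10⁻³ = 549.9 kg/d removed.
Net sludge production P_X = 0.2554 × 549.9 = 140.4 kg VSS/d.
R_O = Q·(S₀ − S) − 1.42·P_X = 549.9 − 1.42 × 140.4 = 350.5 kg O₂/d.

R_O ≈ 350 kg O₂/d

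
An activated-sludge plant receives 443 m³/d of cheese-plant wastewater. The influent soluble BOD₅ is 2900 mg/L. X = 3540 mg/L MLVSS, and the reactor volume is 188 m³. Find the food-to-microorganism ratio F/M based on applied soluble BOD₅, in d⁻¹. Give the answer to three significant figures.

F/M ≈ 1.93 d⁻¹

Food-to-microorganism ratio F/M = Q S₀ / (V X) = 443 × 2900 / (188.0 × 3540) = 1.930 d⁻¹.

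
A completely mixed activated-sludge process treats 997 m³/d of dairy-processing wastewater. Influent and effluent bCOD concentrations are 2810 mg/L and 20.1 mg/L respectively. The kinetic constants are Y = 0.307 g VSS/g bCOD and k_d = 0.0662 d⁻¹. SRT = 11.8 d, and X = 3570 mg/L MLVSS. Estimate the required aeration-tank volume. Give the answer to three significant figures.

V ≈ 1580 m³

Steady-state biomass mass balance: V·X·(1 + k_d·θ_c) = Y·Q·(S₀ − S)·θ_c, so V = 0.307 × 997 × (2810 − 20.1) × 11.8 / [3570 × (1 + 0.0662 × 11.8)] = 1.01×10^7 / 6359 = 1585 m³.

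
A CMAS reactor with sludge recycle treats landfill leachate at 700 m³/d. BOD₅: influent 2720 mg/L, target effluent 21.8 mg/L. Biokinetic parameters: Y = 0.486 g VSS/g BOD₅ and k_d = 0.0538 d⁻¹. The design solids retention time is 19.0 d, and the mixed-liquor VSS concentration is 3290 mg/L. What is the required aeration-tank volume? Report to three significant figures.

Steady-state biomass mass balance: V·X·(1 + k_d·θ_c) = Y·Q·(S₀ − S)·θ_c, so V = 0.486 × 700 × (2720 − 21.8) × 19.0 / [3290 × (1 + 0.0538 × 19.0)] = 1.74×10^7 / 6653 = 2621 m³.

V ≈ 2620 m³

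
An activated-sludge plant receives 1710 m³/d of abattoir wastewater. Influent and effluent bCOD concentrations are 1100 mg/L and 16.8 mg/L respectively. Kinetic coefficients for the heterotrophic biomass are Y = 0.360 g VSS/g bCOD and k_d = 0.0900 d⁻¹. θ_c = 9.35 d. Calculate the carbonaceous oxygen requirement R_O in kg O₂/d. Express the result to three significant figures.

R_O ≈ 1340 kg O₂/d

Y_obs = Y / (1 + k_d θ_c) = 0.360 / (1 + 0.0900 × 9.35) = 0.360 / 1.841 = 0.1955.
Substrate removed = Q·(S₀ − S) = 1710 m³/d × (1100 − 16.8) g/m³ = 1.85×10^6 g/d = 1852 kg/d.
P_X = Y_obs·Q·(S₀ − S) = 0.1955 × 1852 = 362.1 kg VSS/d.
R_O = Q·ΔS − 1.42 P_X = 1852 − 514.2 = 1338 kg O₂/d.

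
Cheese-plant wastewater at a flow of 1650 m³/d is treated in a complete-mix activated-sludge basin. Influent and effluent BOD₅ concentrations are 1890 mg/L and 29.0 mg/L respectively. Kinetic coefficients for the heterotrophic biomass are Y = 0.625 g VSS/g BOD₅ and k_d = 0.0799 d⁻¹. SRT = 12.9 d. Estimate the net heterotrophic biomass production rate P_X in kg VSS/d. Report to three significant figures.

Observed yield with endogenous decay: Y_obs = Y / (1 + k_d·θ_c) = 0.625 / (1 + 0.0799 × 12.9) = 0.625 / 2.031 = 0.3078 g VSS/g BOD₅.
Substrate removed = Q·(S₀ − S) = 1650 m³/d × (1890 − 29.0) g/m³ = 3.07×10^6 g/d = 3071 kg/d.
P_X = Y_obs · Q(S₀ − S) = 0.3078 × 3071 = 945.1 kg VSS/d.

P_X ≈ 945 kg VSS/d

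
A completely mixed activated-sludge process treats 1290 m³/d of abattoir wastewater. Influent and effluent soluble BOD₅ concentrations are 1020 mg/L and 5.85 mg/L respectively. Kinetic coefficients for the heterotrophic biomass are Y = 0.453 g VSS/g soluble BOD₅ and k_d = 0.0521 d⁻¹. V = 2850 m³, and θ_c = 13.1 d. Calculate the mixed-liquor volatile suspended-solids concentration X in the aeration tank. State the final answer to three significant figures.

X ≈ 1620 mg/L

From V·X·(1 + k_d·θ_c) = Y·Q·(S₀ − S)·θ_c: X = 0.453 × 1290 × (1020 − 5.85) × 13.1 / [2850 × (1 + 0.0521 × 13.1)] = 1619 mg/L.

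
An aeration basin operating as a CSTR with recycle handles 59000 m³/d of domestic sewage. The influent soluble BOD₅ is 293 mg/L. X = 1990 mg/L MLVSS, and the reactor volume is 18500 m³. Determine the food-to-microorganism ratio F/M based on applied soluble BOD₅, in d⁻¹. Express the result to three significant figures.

Food-to-microorganism ratio F/M = Q S₀ / (V X) = 59000 × 293 / (18500 × 1990) = 0.4696 d⁻¹.

F/M ≈ 0.470 d⁻¹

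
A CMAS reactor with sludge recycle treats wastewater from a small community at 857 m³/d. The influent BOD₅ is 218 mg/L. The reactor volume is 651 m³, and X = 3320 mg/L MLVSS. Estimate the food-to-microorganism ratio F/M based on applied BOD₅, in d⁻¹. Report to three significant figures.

F/M ≈ 0.0864 d⁻¹

F/M = applied load / biomass = Q·S₀/(V·X) = 857 × 218 / (651.0 × 3320) = 0.08644 d⁻¹.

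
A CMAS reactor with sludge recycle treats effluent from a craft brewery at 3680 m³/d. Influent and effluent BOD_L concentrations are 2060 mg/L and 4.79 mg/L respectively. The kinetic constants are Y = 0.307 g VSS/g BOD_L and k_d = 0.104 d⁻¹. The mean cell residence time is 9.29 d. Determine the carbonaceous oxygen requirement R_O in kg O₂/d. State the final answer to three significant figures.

Correct the yield for decay: Y_obs = Y/(1 + k_d θ_c) = 0.307 / (1 + 0.104 × 9.29) = 0.307 / 1.966 = 0.1561.
ΔS = 2060 − 4.79 = 2055 mg/L, so the substrate removal rate is 3680 × 2055/1000 = 7563 kg BOD_L/d.
P_X = Y_obs·Q·(S₀ − S) = 0.1561 × 7563 = 1181 kg VSS/d.
R_O = Q·(S₀ − S) − 1.42·P_X = 7563 − 1.42 × 1181 = 5886 kg O₂/d.

R_O ≈ 5890 kg O₂/d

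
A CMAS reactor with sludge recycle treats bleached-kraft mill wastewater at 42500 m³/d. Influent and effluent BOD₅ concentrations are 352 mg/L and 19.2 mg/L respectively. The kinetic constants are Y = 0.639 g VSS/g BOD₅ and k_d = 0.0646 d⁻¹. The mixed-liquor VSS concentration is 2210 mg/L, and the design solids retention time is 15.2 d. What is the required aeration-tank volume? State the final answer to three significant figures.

From the SRT design equation V = Y Q (S₀−S) θ_c / [X (1 + k_d θ_c)] = 0.639 × 42500 × (352 − 19.2) × 15.2 / [2210 × (1 + 0.0646 × 15.2)] = 1.37×10^8 / 4380 = 31364 m³.

V ≈ 31400 m³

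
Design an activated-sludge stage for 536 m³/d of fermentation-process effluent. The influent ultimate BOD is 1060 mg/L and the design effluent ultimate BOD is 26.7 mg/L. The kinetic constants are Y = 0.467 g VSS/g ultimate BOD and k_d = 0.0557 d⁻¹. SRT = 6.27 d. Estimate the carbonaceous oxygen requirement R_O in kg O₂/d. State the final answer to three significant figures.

Correct the yield for decay: Y_obs = Y/(1 + k_d θ_c) = 0.467 / (1 + 0.0557 × 6.27) = 0.467 / 1.349 = 0.3461.
Mass of ultimate BOD removed per day: Q(S₀ − S) = 536 × 1033 g/m³ = 553.8 kg/d.
P_X = Y_obs·Q·(S₀ − S) = 0.3461 × 553.8 = 191.7 kg VSS/d.
Carbonaceous O₂ demand = substrate oxidised − cell-mass equivalent = 553.8 − 1.42 × 191.7 = 281.6 kg O₂/d.

R_O ≈ 282 kg O₂/d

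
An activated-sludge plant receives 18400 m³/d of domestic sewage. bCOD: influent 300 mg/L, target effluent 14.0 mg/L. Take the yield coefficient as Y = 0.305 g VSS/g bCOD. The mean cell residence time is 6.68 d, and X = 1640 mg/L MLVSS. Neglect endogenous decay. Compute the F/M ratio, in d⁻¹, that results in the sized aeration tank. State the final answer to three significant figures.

V·X = Y·Q·ΔS·θ_c gives V = 0.305 × 18400 × (300 − 14.0) × 6.68 / 1640 = 6538 m³.
F/M = Q·S₀ / (V·X) = 18400 × 300 / (6538 × 1640) = 0.5148 g bCOD·(g VSS·d)⁻¹.

F/M ≈ 0.515 d⁻¹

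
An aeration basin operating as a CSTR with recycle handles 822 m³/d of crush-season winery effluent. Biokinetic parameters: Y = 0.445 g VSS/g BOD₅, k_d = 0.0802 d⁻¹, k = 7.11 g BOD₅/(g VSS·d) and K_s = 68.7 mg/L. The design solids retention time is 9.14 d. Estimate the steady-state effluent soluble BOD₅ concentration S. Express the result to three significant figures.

S ≈ 4.38 mg/L

Effluent substrate depends only on kinetics and SRT: S = K_s(1 + k_d θ_c) / [θ_c(Yk − k_d) − 1] = 68.7 × (1 + 0.0802 × 9.14) / [9.14 × (0.445 × 7.11 − 0.0802) − 1] = 119.1 / 27.19 = 4.380 mg/L.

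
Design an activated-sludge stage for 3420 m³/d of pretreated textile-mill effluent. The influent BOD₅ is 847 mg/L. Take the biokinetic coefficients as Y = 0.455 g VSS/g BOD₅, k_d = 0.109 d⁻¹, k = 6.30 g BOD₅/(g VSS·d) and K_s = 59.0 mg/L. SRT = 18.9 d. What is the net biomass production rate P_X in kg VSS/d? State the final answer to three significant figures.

For a completely mixed reactor with recycle the Lawrence–McCarty relation gives S = K_s·(1 + k_d·θ_c) / [θ_c·(Y·k − k_d) − 1] = 59.0 × (1 + 0.109 × 18.9) / [18.9 × (0.455 × 6.30 − 0.109) − 1] = 180.5 / 51.12 = 3.532 mg/L.
Correct the yield for decay: Y_obs = Y/(1 + k_d θ_c) = 0.455 / (1 + 0.109 × 18.9) = 0.455 / 3.060 = 0.1487.
Mass of BOD₅ removed per day: Q(S₀ − S) = 3420 × 843.5 g/m³ = 2885 kg/d.
P_X = Y_obs · Q(S₀ − S) = 0.1487 × 2885 = 428.9 kg VSS/d.

P_X ≈ 429 kg VSS/d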